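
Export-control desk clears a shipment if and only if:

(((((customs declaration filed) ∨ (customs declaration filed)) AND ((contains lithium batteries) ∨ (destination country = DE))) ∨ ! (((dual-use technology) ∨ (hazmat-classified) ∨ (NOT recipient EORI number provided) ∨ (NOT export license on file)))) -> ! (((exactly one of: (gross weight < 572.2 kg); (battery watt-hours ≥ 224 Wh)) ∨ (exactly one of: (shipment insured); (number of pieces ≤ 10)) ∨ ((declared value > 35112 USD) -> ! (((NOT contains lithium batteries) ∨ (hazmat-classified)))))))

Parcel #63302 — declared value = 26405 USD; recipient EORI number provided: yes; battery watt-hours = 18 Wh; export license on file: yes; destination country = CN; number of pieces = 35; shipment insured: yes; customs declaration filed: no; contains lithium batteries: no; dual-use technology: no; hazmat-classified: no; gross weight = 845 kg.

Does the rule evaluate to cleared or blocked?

Atomic conditions:
  customs declaration filed: no → false
  contains lithium batteries: no → false
  destination country = DE: CN == DE is false
  dual-use technology: no → false
  hazmat-classified: no → false
  NOT recipient EORI number provided: yes → false
  NOT export license on file: yes → false
  gross weight < 572.2 kg: 845 < 572.2 is false
  battery watt-hours ≥ 224 Wh: 18 ≥ 224 is false
  shipment insured: yes → true
  number of pieces ≤ 10: 35 ≤ 10 is false
  declared value > 35112 USD: 26405 > 35112 is false
  NOT contains lithium batteries: no → true
Combine:
[1.1.1] false OR false = false
[1.1.2] false OR false = false
[1.1] false AND false = false
[1.2.1] false OR false OR false OR false = false
[1.2] NOT false = true
[1] false OR true = true
[2.1.1] exactly-one(false, false) = false
[2.1.2] exactly-one(true, false) = true
[2.1.3.2.1] true OR false = true
[2.1.3.2] NOT true = false
[2.1.3] false → false (antecedent false ⇒ implication holds) = true
[2.1] false OR true OR true = true
[2] NOT true = false
[root] true → false = false
Overall: false → blocked

Blocked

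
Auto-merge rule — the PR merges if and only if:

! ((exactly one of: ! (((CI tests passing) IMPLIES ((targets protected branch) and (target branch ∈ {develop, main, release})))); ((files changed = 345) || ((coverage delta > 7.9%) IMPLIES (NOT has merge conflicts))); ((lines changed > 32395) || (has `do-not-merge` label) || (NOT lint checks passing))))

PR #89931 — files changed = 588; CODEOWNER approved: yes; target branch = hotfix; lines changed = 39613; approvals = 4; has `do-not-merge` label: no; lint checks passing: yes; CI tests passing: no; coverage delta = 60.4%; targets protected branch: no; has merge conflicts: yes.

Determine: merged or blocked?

Atomic conditions:
  CI tests passing: no → false
  targets protected branch: no → false
  target branch ∈ {develop, main, release}: hotfix is not in the set → false
  files changed = 345: 588 == 345 is false
  coverage delta > 7.9%: 60.4 > 7.9 is true
  NOT has merge conflicts: yes → false
  lines changed > 32395: 39613 > 32395 is true
  has `do-not-merge` label: no → false
  NOT lint checks passing: yes → false
Combine:
[1.1.1.2] false AND false = false
[1.1.1] false → false (antecedent false ⇒ implication holds) = true
[1.1] NOT true = false
[1.2.2] true → false = false
[1.2] false OR false = false
[1.3] true OR false OR false = true
[1] exactly-one(false, false, true) = true
[root] NOT true = false
Overall: false → blocked

Blocked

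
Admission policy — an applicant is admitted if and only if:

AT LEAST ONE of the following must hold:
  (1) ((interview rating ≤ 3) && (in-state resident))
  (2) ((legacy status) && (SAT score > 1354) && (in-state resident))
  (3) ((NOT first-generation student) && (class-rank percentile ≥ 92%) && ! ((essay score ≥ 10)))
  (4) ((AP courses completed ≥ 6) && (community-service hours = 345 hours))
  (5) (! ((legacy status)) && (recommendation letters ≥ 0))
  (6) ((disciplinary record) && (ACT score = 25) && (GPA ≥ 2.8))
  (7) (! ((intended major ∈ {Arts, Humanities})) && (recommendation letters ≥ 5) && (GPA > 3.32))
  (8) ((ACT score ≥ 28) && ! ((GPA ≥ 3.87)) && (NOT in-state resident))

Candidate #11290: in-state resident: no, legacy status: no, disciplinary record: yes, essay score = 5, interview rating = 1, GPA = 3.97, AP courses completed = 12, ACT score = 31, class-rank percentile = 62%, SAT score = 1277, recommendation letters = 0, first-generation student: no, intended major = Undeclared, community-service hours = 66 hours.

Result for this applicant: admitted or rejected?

Atomic conditions:
  interview rating ≤ 3: 1 ≤ 3 is true
  in-state resident: no → false
  legacy status: no → false
  SAT score > 1354: 1277 > 1354 is false
  NOT first-generation student: no → true
  class-rank percentile ≥ 92%: 62 ≥ 92 is false
  essay score ≥ 10: 5 ≥ 10 is false
  AP courses completed ≥ 6: 12 ≥ 6 is true
  community-service hours = 345 hours: 66 == 345 is false
  recommendation letters ≥ 0: 0 ≥ 0 is true
  disciplinary record: yes → true
  ACT score = 25: 31 == 25 is false
  GPA ≥ 2.8: 3.97 ≥ 2.8 is true
  intended major ∈ {Arts, Humanities}: Undeclared is not in the set → false
  recommendation letters ≥ 5: 0 ≥ 5 is false
  GPA > 3.32: 3.97 > 3.32 is true
  ACT score ≥ 28: 31 ≥ 28 is true
  GPA ≥ 3.87: 3.97 ≥ 3.87 is true
  NOT in-state resident: no → true
Combine:
[1] true AND false = false
[2] false AND false AND false = false
[3.3] NOT false = true
[3] true AND false AND true = false
[4] true AND false = false
[5.1] NOT false = true
[5] true AND true = true
[6] true AND false AND true = false
[7.1] NOT false = true
[7] true AND false AND true = false
[8.2] NOT true = false
[8] true AND false AND true = false
[root] false OR false OR false OR false OR true OR false OR false OR false = true
Overall: true → admitted

Admitted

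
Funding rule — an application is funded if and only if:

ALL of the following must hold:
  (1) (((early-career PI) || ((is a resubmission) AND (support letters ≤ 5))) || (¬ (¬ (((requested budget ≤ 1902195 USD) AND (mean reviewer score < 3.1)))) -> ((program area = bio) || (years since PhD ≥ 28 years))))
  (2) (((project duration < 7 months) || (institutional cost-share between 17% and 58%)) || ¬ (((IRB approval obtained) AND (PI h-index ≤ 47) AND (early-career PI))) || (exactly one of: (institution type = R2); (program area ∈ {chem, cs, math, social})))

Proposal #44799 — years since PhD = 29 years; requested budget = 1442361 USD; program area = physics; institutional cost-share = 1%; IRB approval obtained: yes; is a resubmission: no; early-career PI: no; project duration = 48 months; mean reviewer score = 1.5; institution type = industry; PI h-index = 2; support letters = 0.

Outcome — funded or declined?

Funded

Atomic conditions:
  early-career PI: no → false
  is a resubmission: no → false
  support letters ≤ 5: 0 ≤ 5 is true
  requested budget ≤ 1902195 USD: 1442361 ≤ 1902195 is true
  mean reviewer score < 3.1: 1.5 < 3.1 is true
  program area = bio: physics == bio is false
  years since PhD ≥ 28 years: 29 ≥ 28 is true
  project duration < 7 months: 48 < 7 is false
  institutional cost-share between 17% and 58%: 1 in [17, 58] is false
  IRB approval obtained: yes → true
  PI h-index ≤ 47: 2 ≤ 47 is true
  institution type = R2: industry == R2 is false
  program area ∈ {chem, cs, math, social}: physics is not in the set → false
Combine:
[1.1.2] false AND true = false
[1.1] false OR false = false
[1.2.1.1.1] true AND true = true
[1.2.1.1] NOT true = false
[1.2.1] NOT false = true
[1.2.2] false OR true = true
[1.2] true → true = true
[1] false OR true = true
[2.1] false OR false = false
[2.2.1] true AND true AND false = false
[2.2] NOT false = true
[2.3] exactly-one(false, false) = false
[2] false OR true OR false = true
[root] true AND true = true
Overall: true → funded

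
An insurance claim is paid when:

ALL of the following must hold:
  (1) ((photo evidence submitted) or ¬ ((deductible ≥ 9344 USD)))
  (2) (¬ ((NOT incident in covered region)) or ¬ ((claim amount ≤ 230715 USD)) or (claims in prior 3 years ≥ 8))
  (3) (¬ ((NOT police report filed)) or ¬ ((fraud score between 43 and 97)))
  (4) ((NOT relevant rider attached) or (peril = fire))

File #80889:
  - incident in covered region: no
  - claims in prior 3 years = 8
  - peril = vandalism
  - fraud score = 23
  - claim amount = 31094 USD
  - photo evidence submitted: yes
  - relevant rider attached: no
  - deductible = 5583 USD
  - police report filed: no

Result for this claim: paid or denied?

Paid

Atomic conditions:
  photo evidence submitted: yes → true
  deductible ≥ 9344 USD: 5583 ≥ 9344 is false
  NOT incident in covered region: no → true
  claim amount ≤ 230715 USD: 31094 ≤ 230715 is true
  claims in prior 3 years ≥ 8: 8 ≥ 8 is true
  NOT police report filed: no → true
  fraud score between 43 and 97: 23 in [43, 97] is false
  NOT relevant rider attached: no → true
  peril = fire: vandalism == fire is false
Combine:
[1.2] NOT false = true
[1] true OR true = true
[2.1] NOT true = false
[2.2] NOT true = false
[2] false OR false OR true = true
[3.1] NOT true = false
[3.2] NOT false = true
[3] false OR true = true
[4] true OR false = true
[root] true AND true AND true AND true = true
Overall: true → paid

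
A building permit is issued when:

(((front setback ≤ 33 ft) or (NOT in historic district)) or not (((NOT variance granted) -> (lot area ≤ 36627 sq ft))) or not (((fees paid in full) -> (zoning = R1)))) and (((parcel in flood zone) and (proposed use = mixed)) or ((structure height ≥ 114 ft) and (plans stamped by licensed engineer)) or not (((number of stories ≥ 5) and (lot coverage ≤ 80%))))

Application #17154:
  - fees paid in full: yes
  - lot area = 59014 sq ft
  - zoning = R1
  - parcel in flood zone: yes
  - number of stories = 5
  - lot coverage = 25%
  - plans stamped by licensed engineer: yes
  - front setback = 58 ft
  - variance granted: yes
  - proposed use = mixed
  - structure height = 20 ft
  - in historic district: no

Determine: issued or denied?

Atomic conditions:
  front setback ≤ 33 ft: 58 ≤ 33 is false
  NOT in historic district: no → true
  NOT variance granted: yes → false
  lot area ≤ 36627 sq ft: 59014 ≤ 36627 is false
  fees paid in full: yes → true
  zoning = R1: R1 == R1 is true
  parcel in flood zone: yes → true
  proposed use = mixed: mixed == mixed is true
  structure height ≥ 114 ft: 20 ≥ 114 is false
  plans stamped by licensed engineer: yes → true
  number of stories ≥ 5: 5 ≥ 5 is true
  lot coverage ≤ 80%: 25 ≤ 80 is true
Combine:
[1.1] false OR true = true
[1.2.1] false → false (antecedent false ⇒ implication holds) = true
[1.2] NOT true = false
[1.3.1] true → true = true
[1.3] NOT true = false
[1] true OR false OR false = true
[2.1] true AND true = true
[2.2] false AND true = false
[2.3.1] true AND true = true
[2.3] NOT true = false
[2] true OR false OR false = true
[root] true AND true = true
Overall: true → issued

Issued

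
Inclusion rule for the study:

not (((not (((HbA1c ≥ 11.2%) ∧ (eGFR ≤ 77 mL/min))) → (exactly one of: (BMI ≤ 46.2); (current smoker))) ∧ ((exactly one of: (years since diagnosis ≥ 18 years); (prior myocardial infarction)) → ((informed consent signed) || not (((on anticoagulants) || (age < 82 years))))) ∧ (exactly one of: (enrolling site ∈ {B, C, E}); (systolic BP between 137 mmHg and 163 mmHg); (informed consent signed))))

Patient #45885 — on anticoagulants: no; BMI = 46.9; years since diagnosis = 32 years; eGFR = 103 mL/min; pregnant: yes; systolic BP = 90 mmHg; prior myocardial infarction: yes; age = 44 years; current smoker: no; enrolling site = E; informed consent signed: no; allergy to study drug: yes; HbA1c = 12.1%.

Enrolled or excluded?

Atomic conditions:
  HbA1c ≥ 11.2%: 12.1 ≥ 11.2 is true
  eGFR ≤ 77 mL/min: 103 ≤ 77 is false
  BMI ≤ 46.2: 46.9 ≤ 46.2 is false
  current smoker: no → false
  years since diagnosis ≥ 18 years: 32 ≥ 18 is true
  prior myocardial infarction: yes → true
  informed consent signed: no → false
  on anticoagulants: no → false
  age < 82 years: 44 < 82 is true
  enrolling site ∈ {B, C, E}: E is in the set → true
  systolic BP between 137 mmHg and 163 mmHg: 90 in [137, 163] is false
Combine:
[1.1.1.1] true AND false = false
[1.1.1] NOT false = true
[1.1.2] exactly-one(false, false) = false
[1.1] true → false = false
[1.2.1] exactly-one(true, true) = false
[1.2.2.2.1] false OR true = true
[1.2.2.2] NOT true = false
[1.2.2] false OR false = false
[1.2] false → false (antecedent false ⇒ implication holds) = true
[1.3] exactly-one(true, false, false) = true
[1] false AND true AND true = false
[root] NOT false = true
Overall: true → enrolled

Enrolled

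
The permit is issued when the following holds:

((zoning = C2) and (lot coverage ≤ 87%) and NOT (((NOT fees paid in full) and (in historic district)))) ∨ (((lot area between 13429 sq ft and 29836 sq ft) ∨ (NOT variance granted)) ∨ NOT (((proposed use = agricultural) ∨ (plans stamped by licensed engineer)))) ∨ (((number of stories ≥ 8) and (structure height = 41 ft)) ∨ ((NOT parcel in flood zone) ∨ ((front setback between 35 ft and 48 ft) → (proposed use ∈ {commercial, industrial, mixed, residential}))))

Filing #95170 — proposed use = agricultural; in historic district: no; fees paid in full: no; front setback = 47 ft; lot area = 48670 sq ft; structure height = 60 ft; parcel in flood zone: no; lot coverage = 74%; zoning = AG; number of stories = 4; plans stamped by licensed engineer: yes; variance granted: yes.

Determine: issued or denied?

Issued

Atomic conditions:
  zoning = C2: AG == C2 is false
  lot coverage ≤ 87%: 74 ≤ 87 is true
  NOT fees paid in full: no → true
  in historic district: no → false
  lot area between 13429 sq ft and 29836 sq ft: 48670 in [13429, 29836] is false
  NOT variance granted: yes → false
  proposed use = agricultural: agricultural == agricultural is true
  plans stamped by licensed engineer: yes → true
  number of stories ≥ 8: 4 ≥ 8 is false
  structure height = 41 ft: 60 == 41 is false
  NOT parcel in flood zone: no → true
  front setback between 35 ft and 48 ft: 47 in [35, 48] is true
  proposed use ∈ {commercial, industrial, mixed, residential}: agricultural is not in the set → false
Combine:
[1.3.1] true AND false = false
[1.3] NOT false = true
[1] false AND true AND true = false
[2.1] false OR false = false
[2.2.1] true OR true = true
[2.2] NOT true = false
[2] false OR false = false
[3.1] false AND false = false
[3.2.2] true → false = false
[3.2] true OR false = true
[3] false OR true = true
[root] false OR false OR true = true
Overall: true → issued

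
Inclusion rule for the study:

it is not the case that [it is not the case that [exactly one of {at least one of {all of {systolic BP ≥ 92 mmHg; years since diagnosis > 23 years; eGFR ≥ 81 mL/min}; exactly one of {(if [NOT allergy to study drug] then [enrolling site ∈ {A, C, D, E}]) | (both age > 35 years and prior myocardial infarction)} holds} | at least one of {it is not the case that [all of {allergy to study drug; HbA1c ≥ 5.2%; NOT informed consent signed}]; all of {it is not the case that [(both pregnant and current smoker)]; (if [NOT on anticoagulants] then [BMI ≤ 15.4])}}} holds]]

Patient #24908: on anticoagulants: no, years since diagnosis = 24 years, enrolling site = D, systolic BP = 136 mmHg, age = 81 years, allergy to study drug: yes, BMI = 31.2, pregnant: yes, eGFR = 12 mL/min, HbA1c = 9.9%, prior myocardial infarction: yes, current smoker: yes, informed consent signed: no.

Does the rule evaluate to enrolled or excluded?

Atomic conditions:
  systolic BP ≥ 92 mmHg: 136 ≥ 92 is true
  years since diagnosis > 23 years: 24 > 23 is true
  eGFR ≥ 81 mL/min: 12 ≥ 81 is false
  NOT allergy to study drug: yes → false
  enrolling site ∈ {A, C, D, E}: D is in the set → true
  age > 35 years: 81 > 35 is true
  prior myocardial infarction: yes → true
  allergy to study drug: yes → true
  HbA1c ≥ 5.2%: 9.9 ≥ 5.2 is true
  NOT informed consent signed: no → true
  pregnant: yes → true
  current smoker: yes → true
  NOT on anticoagulants: no → true
  BMI ≤ 15.4: 31.2 ≤ 15.4 is false
Combine:
[1.1.1.1] true AND true AND false = false
[1.1.1.2.1] false → true (antecedent false ⇒ implication holds) = true
[1.1.1.2.2] true AND true = true
[1.1.1.2] exactly-one(true, true) = false
[1.1.1] false OR false = false
[1.1.2.1.1] true AND true AND true = true
[1.1.2.1] NOT true = false
[1.1.2.2.1.1] true AND true = true
[1.1.2.2.1] NOT true = false
[1.1.2.2.2] true → false = false
[1.1.2.2] false AND false = false
[1.1.2] false OR false = false
[1.1] exactly-one(false, false) = false
[1] NOT false = true
[root] NOT true = false
Overall: false → excluded

Excluded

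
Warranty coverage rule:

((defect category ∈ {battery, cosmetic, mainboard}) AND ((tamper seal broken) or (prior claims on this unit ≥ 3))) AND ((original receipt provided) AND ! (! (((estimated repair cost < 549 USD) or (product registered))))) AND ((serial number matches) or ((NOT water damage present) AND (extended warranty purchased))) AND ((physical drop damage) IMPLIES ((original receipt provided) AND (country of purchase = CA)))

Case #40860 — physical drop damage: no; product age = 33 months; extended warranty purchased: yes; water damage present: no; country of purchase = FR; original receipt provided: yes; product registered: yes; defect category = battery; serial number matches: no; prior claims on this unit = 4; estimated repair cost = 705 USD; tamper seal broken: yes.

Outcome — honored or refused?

Honored

Atomic conditions:
  defect category ∈ {battery, cosmetic, mainboard}: battery is in the set → true
  tamper seal broken: yes → true
  prior claims on this unit ≥ 3: 4 ≥ 3 is true
  original receipt provided: yes → true
  estimated repair cost < 549 USD: 705 < 549 is false
  product registered: yes → true
  serial number matches: no → false
  NOT water damage present: no → true
  extended warranty purchased: yes → true
  physical drop damage: no → false
  country of purchase = CA: FR == CA is false
Combine:
[1.2] true OR true = true
[1] true AND true = true
[2.2.1.1] false OR true = true
[2.2.1] NOT true = false
[2.2] NOT false = true
[2] true AND true = true
[3.2] true AND true = true
[3] false OR true = true
[4.2] true AND false = false
[4] false → false (antecedent false ⇒ implication holds) = true
[root] true AND true AND true AND true = true
Overall: true → honored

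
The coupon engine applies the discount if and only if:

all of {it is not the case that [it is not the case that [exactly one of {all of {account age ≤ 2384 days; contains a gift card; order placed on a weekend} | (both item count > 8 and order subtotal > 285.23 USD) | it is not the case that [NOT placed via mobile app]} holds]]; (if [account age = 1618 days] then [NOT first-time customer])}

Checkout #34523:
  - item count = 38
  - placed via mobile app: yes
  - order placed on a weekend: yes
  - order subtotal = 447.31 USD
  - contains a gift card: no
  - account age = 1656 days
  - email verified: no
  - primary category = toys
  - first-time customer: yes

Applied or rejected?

Atomic conditions:
  account age ≤ 2384 days: 1656 ≤ 2384 is true
  contains a gift card: no → false
  order placed on a weekend: yes → true
  item count > 8: 38 > 8 is true
  order subtotal > 285.23 USD: 447.31 > 285.23 is true
  NOT placed via mobile app: yes → false
  account age = 1618 days: 1656 == 1618 is false
  NOT first-time customer: yes → false
Combine:
[1.1.1.1] true AND false AND true = false
[1.1.1.2] true AND true = true
[1.1.1.3] NOT false = true
[1.1.1] exactly-one(false, true, true) = false
[1.1] NOT false = true
[1] NOT true = false
[2] false → false (antecedent false ⇒ implication holds) = true
[root] false AND true = false
Overall: false → rejected

Rejected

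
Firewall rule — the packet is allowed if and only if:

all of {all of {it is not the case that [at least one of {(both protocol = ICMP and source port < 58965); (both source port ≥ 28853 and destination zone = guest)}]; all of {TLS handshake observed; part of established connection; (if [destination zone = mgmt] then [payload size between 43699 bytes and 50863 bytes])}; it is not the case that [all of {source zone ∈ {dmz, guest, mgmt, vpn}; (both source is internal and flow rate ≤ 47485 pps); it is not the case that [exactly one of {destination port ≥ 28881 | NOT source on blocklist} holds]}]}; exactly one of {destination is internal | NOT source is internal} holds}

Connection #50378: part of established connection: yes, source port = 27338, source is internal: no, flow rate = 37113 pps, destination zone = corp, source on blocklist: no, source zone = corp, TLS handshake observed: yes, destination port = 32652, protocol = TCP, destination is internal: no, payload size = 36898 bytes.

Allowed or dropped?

Allowed

Atomic conditions:
  protocol = ICMP: TCP == ICMP is false
  source port < 58965: 27338 < 58965 is true
  source port ≥ 28853: 27338 ≥ 28853 is false
  destination zone = guest: corp == guest is false
  TLS handshake observed: yes → true
  part of established connection: yes → true
  destination zone = mgmt: corp == mgmt is false
  payload size between 43699 bytes and 50863 bytes: 36898 in [43699, 50863] is false
  source zone ∈ {dmz, guest, mgmt, vpn}: corp is not in the set → false
  source is internal: no → false
  flow rate ≤ 47485 pps: 37113 ≤ 47485 is true
  destination port ≥ 28881: 32652 ≥ 28881 is true
  NOT source on blocklist: no → true
  destination is internal: no → false
  NOT source is internal: no → true
Combine:
[1.1.1.1] false AND true = false
[1.1.1.2] false AND false = false
[1.1.1] false OR false = false
[1.1] NOT false = true
[1.2.3] false → false (antecedent false ⇒ implication holds) = true
[1.2] true AND true AND true = true
[1.3.1.2] false AND true = false
[1.3.1.3.1] exactly-one(true, true) = false
[1.3.1.3] NOT false = true
[1.3.1] false AND false AND true = false
[1.3] NOT false = true
[1] true AND true AND true = true
[2] exactly-one(false, true) = true
[root] true AND true = true
Overall: true → allowed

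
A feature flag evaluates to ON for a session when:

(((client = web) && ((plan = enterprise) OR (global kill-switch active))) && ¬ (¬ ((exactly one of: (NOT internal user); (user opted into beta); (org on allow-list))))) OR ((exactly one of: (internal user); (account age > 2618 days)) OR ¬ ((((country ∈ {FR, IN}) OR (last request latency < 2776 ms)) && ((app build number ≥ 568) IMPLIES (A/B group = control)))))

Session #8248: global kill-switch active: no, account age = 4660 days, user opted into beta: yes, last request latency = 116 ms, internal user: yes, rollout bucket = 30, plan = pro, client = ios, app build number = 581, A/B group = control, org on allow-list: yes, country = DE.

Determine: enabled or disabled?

Disabled

Atomic conditions:
  client = web: ios == web is false
  plan = enterprise: pro == enterprise is false
  global kill-switch active: no → false
  NOT internal user: yes → false
  user opted into beta: yes → true
  org on allow-list: yes → true
  internal user: yes → true
  account age > 2618 days: 4660 > 2618 is true
  country ∈ {FR, IN}: DE is not in the set → false
  last request latency < 2776 ms: 116 < 2776 is true
  app build number ≥ 568: 581 ≥ 568 is true
  A/B group = control: control == control is true
Combine:
[1.1.2] false OR false = false
[1.1] false AND false = false
[1.2.1.1] exactly-one(false, true, true) = false
[1.2.1] NOT false = true
[1.2] NOT true = false
[1] false AND false = false
[2.1] exactly-one(true, true) = false
[2.2.1.1] false OR true = true
[2.2.1.2] true → true = true
[2.2.1] true AND true = true
[2.2] NOT true = false
[2] false OR false = false
[root] false OR false = false
Overall: false → disabled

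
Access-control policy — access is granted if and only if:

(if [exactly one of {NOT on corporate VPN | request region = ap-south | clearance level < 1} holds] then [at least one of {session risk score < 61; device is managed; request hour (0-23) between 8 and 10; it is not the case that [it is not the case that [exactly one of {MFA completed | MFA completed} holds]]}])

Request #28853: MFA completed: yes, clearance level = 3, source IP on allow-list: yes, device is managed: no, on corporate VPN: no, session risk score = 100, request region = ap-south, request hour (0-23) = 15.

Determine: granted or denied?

Atomic conditions:
  NOT on corporate VPN: no → true
  request region = ap-south: ap-south == ap-south is true
  clearance level < 1: 3 < 1 is false
  session risk score < 61: 100 < 61 is false
  device is managed: no → false
  request hour (0-23) between 8 and 10: 15 in [8, 10] is false
  MFA completed: yes → true
Combine:
[1] exactly-one(true, true, false) = false
[2.4.1.1] exactly-one(true, true) = false
[2.4.1] NOT false = true
[2.4] NOT true = false
[2] false OR false OR false OR false = false
[root] false → false (antecedent false ⇒ implication holds) = true
Overall: true → granted

Granted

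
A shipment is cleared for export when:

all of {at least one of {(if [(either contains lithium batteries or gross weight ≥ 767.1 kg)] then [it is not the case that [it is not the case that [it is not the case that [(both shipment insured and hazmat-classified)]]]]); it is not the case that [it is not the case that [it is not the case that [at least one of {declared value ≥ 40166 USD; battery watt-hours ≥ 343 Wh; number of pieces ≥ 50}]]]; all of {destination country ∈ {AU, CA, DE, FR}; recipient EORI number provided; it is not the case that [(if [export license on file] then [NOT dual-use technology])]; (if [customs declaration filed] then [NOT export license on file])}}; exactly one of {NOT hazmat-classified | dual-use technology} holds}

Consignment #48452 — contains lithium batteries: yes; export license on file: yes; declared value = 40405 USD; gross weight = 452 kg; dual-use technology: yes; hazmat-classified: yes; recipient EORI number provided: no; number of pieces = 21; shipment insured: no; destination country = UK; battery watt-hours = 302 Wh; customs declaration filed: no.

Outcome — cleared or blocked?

Cleared

Atomic conditions:
  contains lithium batteries: yes → true
  gross weight ≥ 767.1 kg: 452 ≥ 767.1 is false
  shipment insured: no → false
  hazmat-classified: yes → true
  declared value ≥ 40166 USD: 40405 ≥ 40166 is true
  battery watt-hours ≥ 343 Wh: 302 ≥ 343 is false
  number of pieces ≥ 50: 21 ≥ 50 is false
  destination country ∈ {AU, CA, DE, FR}: UK is not in the set → false
  recipient EORI number provided: no → false
  export license on file: yes → true
  NOT dual-use technology: yes → false
  customs declaration filed: no → false
  NOT export license on file: yes → false
  NOT hazmat-classified: yes → false
  dual-use technology: yes → true
Combine:
[1.1.1] true OR false = true
[1.1.2.1.1.1] false AND true = false
[1.1.2.1.1] NOT false = true
[1.1.2.1] NOT true = false
[1.1.2] NOT false = true
[1.1] true → true = true
[1.2.1.1.1] true OR false OR false = true
[1.2.1.1] NOT true = false
[1.2.1] NOT false = true
[1.2] NOT true = false
[1.3.3.1] true → false = false
[1.3.3] NOT false = true
[1.3.4] false → false (antecedent false ⇒ implication holds) = true
[1.3] false AND false AND true AND true = false
[1] true OR false OR false = true
[2] exactly-one(false, true) = true
[root] true AND true = true
Overall: true → cleared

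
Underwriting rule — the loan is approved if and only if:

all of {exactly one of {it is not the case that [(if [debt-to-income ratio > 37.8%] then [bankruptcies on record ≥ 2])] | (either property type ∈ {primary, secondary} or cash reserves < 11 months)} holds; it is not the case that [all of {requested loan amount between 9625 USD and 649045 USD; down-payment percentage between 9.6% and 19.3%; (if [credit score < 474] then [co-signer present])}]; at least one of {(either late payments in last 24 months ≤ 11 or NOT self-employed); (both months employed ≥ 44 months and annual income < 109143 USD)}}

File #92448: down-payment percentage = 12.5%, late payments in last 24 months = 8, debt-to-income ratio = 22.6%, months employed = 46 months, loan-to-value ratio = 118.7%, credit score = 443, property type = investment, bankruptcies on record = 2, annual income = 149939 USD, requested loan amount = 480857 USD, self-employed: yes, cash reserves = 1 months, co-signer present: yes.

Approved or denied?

Atomic conditions:
  debt-to-income ratio > 37.8%: 22.6 > 37.8 is false
  bankruptcies on record ≥ 2: 2 ≥ 2 is true
  property type ∈ {primary, secondary}: investment is not in the set → false
  cash reserves < 11 months: 1 < 11 is true
  requested loan amount between 9625 USD and 649045 USD: 480857 in [9625, 649045] is true
  down-payment percentage between 9.6% and 19.3%: 12.5 in [9.6, 19.3] is true
  credit score < 474: 443 < 474 is true
  co-signer present: yes → true
  late payments in last 24 months ≤ 11: 8 ≤ 11 is true
  NOT self-employed: yes → false
  months employed ≥ 44 months: 46 ≥ 44 is true
  annual income < 109143 USD: 149939 < 109143 is false
Combine:
[1.1.1] false → true (antecedent false ⇒ implication holds) = true
[1.1] NOT true = false
[1.2] false OR true = true
[1] exactly-one(false, true) = true
[2.1.3] true → true = true
[2.1] true AND true AND true = true
[2] NOT true = false
[3.1] true OR false = true
[3.2] true AND false = false
[3] true OR false = true
[root] true AND false AND true = false
Overall: false → denied

Denied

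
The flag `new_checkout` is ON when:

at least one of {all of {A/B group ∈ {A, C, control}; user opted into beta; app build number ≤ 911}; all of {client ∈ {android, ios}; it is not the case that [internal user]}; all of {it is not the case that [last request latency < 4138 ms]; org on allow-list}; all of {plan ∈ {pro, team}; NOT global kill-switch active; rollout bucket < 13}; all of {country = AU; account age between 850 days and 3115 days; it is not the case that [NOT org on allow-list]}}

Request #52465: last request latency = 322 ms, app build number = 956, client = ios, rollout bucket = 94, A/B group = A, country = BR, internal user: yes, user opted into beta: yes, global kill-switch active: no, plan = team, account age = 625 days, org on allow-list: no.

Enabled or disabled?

Atomic conditions:
  A/B group ∈ {A, C, control}: A is in the set → true
  user opted into beta: yes → true
  app build number ≤ 911: 956 ≤ 911 is false
  client ∈ {android, ios}: ios is in the set → true
  internal user: yes → true
  last request latency < 4138 ms: 322 < 4138 is true
  org on allow-list: no → false
  plan ∈ {pro, team}: team is in the set → true
  NOT global kill-switch active: no → true
  rollout bucket < 13: 94 < 13 is false
  country = AU: BR == AU is false
  account age between 850 days and 3115 days: 625 in [850, 3115] is false
  NOT org on allow-list: no → true
Combine:
[1] true AND true AND false = false
[2.2] NOT true = false
[2] true AND false = false
[3.1] NOT true = false
[3] false AND false = false
[4] true AND true AND false = false
[5.3] NOT true = false
[5] false AND false AND false = false
[root] false OR false OR false OR false OR false = false
Overall: false → disabled

Disabled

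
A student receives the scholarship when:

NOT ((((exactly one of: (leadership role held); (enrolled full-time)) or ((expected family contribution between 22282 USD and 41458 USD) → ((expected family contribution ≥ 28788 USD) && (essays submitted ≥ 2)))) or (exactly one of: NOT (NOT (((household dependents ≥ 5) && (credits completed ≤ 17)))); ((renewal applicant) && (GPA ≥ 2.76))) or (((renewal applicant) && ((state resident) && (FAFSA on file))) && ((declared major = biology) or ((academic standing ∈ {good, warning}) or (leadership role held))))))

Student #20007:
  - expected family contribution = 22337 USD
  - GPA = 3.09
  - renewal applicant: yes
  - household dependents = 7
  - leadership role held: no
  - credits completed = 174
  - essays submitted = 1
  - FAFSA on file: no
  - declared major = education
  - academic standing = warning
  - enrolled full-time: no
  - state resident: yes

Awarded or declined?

Atomic conditions:
  leadership role held: no → false
  enrolled full-time: no → false
  expected family contribution between 22282 USD and 41458 USD: 22337 in [22282, 41458] is true
  expected family contribution ≥ 28788 USD: 22337 ≥ 28788 is false
  essays submitted ≥ 2: 1 ≥ 2 is false
  household dependents ≥ 5: 7 ≥ 5 is true
  credits completed ≤ 17: 174 ≤ 17 is false
  renewal applicant: yes → true
  GPA ≥ 2.76: 3.09 ≥ 2.76 is true
  state resident: yes → true
  FAFSA on file: no → false
  declared major = biology: education == biology is false
  academic standing ∈ {good, warning}: warning is in the set → true
Combine:
[1.1.1] exactly-one(false, false) = false
[1.1.2.2] false AND false = false
[1.1.2] true → false = false
[1.1] false OR false = false
[1.2.1.1.1] true AND false = false
[1.2.1.1] NOT false = true
[1.2.1] NOT true = false
[1.2.2] true AND true = true
[1.2] exactly-one(false, true) = true
[1.3.1.2] true AND false = false
[1.3.1] true AND false = false
[1.3.2.2] true OR false = true
[1.3.2] false OR true = true
[1.3] false AND true = false
[1] false OR true OR false = true
[root] NOT true = false
Overall: false → declined

Declined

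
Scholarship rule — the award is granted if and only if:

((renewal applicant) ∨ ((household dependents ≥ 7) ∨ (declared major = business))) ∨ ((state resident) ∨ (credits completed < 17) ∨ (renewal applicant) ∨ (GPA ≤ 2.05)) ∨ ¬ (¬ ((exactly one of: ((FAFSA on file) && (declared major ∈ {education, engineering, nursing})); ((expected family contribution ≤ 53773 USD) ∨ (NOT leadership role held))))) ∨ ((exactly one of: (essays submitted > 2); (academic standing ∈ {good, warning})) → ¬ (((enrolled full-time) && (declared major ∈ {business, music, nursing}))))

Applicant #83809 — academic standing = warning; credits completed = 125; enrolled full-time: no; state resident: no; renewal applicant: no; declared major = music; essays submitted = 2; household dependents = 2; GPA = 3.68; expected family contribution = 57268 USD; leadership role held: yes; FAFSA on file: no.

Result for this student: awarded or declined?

Awarded

Atomic conditions:
  renewal applicant: no → false
  household dependents ≥ 7: 2 ≥ 7 is false
  declared major = business: music == business is false
  state resident: no → false
  credits completed < 17: 125 < 17 is false
  GPA ≤ 2.05: 3.68 ≤ 2.05 is false
  FAFSA on file: no → false
  declared major ∈ {education, engineering, nursing}: music is not in the set → false
  expected family contribution ≤ 53773 USD: 57268 ≤ 53773 is false
  NOT leadership role held: yes → false
  essays submitted > 2: 2 > 2 is false
  academic standing ∈ {good, warning}: warning is in the set → true
  enrolled full-time: no → false
  declared major ∈ {business, music, nursing}: music is in the set → true
Combine:
[1.2] false OR false = false
[1] false OR false = false
[2] false OR false OR false OR false = false
[3.1.1.1] false AND false = false
[3.1.1.2] false OR false = false
[3.1.1] exactly-one(false, false) = false
[3.1] NOT false = true
[3] NOT true = false
[4.1] exactly-one(false, true) = true
[4.2.1] false AND true = false
[4.2] NOT false = true
[4] true → true = true
[root] false OR false OR false OR true = true
Overall: true → awarded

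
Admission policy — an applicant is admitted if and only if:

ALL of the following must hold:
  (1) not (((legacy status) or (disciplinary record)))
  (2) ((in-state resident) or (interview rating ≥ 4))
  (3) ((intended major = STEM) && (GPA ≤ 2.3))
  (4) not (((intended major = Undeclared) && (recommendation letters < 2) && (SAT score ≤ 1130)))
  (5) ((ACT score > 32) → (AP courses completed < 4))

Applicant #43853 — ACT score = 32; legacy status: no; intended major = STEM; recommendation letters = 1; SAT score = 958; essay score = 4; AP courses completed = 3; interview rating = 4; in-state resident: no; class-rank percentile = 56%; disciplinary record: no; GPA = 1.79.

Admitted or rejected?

Atomic conditions:
  legacy status: no → false
  disciplinary record: no → false
  in-state resident: no → false
  interview rating ≥ 4: 4 ≥ 4 is true
  intended major = STEM: STEM == STEM is true
  GPA ≤ 2.3: 1.79 ≤ 2.3 is true
  intended major = Undeclared: STEM == Undeclared is false
  recommendation letters < 2: 1 < 2 is true
  SAT score ≤ 1130: 958 ≤ 1130 is true
  ACT score > 32: 32 > 32 is false
  AP courses completed < 4: 3 < 4 is true
Combine:
[1.1] false OR false = false
[1] NOT false = true
[2] false OR true = true
[3] true AND true = true
[4.1] false AND true AND true = false
[4] NOT false = true
[5] false → true (antecedent false ⇒ implication holds) = true
[root] true AND true AND true AND true AND true = true
Overall: true → admitted

Admitted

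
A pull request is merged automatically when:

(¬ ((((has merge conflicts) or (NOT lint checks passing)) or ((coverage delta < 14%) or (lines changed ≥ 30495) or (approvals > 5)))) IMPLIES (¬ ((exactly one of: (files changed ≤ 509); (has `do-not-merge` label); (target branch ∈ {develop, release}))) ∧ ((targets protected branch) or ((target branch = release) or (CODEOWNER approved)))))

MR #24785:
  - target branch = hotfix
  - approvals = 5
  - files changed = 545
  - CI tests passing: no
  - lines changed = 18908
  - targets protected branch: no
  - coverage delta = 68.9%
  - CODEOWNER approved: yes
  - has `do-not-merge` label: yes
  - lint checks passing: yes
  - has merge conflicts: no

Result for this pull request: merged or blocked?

Atomic conditions:
  has merge conflicts: no → false
  NOT lint checks passing: yes → false
  coverage delta < 14%: 68.9 < 14 is false
  lines changed ≥ 30495: 18908 ≥ 30495 is false
  approvals > 5: 5 > 5 is false
  files changed ≤ 509: 545 ≤ 509 is false
  has `do-not-merge` label: yes → true
  target branch ∈ {develop, release}: hotfix is not in the set → false
  targets protected branch: no → false
  target branch = release: hotfix == release is false
  CODEOWNER approved: yes → true
Combine:
[1.1.1] false OR false = false
[1.1.2] false OR false OR false = false
[1.1] false OR false = false
[1] NOT false = true
[2.1.1] exactly-one(false, true, false) = true
[2.1] NOT true = false
[2.2.2] false OR true = true
[2.2] false OR true = true
[2] false AND true = false
[root] true → false = false
Overall: false → blocked

Blocked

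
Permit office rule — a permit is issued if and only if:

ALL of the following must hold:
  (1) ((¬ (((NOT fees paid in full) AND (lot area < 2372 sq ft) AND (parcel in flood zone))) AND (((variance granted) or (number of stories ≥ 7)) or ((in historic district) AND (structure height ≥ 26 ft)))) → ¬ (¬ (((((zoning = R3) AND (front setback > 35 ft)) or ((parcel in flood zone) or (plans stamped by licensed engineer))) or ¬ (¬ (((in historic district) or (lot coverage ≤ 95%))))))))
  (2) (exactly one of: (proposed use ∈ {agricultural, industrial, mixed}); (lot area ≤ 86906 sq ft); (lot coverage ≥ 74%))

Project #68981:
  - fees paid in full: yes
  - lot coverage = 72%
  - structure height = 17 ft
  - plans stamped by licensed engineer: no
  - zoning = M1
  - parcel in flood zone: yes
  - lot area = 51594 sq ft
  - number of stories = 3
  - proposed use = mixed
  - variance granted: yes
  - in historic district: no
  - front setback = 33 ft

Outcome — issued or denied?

Atomic conditions:
  NOT fees paid in full: yes → false
  lot area < 2372 sq ft: 51594 < 2372 is false
  parcel in flood zone: yes → true
  variance granted: yes → true
  number of stories ≥ 7: 3 ≥ 7 is false
  in historic district: no → false
  structure height ≥ 26 ft: 17 ≥ 26 is false
  zoning = R3: M1 == R3 is false
  front setback > 35 ft: 33 > 35 is false
  plans stamped by licensed engineer: no → false
  lot coverage ≤ 95%: 72 ≤ 95 is true
  proposed use ∈ {agricultural, industrial, mixed}: mixed is in the set → true
  lot area ≤ 86906 sq ft: 51594 ≤ 86906 is true
  lot coverage ≥ 74%: 72 ≥ 74 is false
Combine:
[1.1.1.1] false AND false AND true = false
[1.1.1] NOT false = true
[1.1.2.1] true OR false = true
[1.1.2.2] false AND false = false
[1.1.2] true OR false = true
[1.1] true AND true = true
[1.2.1.1.1.1] false AND false = false
[1.2.1.1.1.2] true OR false = true
[1.2.1.1.1] false OR true = true
[1.2.1.1.2.1.1] false OR true = true
[1.2.1.1.2.1] NOT true = false
[1.2.1.1.2] NOT false = true
[1.2.1.1] true OR true = true
[1.2.1] NOT true = false
[1.2] NOT false = true
[1] true → true = true
[2] exactly-one(true, true, false) = false
[root] true AND false = false
Overall: false → denied

Denied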